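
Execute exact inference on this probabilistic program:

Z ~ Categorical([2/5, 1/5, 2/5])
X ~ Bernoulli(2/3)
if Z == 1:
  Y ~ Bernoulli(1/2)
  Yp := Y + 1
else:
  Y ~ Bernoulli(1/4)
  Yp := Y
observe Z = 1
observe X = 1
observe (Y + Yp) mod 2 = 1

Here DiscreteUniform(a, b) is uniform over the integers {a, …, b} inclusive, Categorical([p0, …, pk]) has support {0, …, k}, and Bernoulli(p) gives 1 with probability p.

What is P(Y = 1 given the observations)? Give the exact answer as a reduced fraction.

P(Y = 1 | obs) = 1/2

Enumerate traces; 2 have nonzero weight after conditioning:
  (Z=1, X=1, Y=0) weight 1/15
  (Z=1, X=1, Y=1) weight 1/15
Group by Y:
  weight(Y=0) = 1/15
  weight(Y=1) = 1/15
Total weight = 1/15 + 1/15 = 2/15
P(Y=0 | obs) = 1/15 / 2/15 = 1/2
P(Y=1 | obs) = 1/15 / 2/15 = 1/2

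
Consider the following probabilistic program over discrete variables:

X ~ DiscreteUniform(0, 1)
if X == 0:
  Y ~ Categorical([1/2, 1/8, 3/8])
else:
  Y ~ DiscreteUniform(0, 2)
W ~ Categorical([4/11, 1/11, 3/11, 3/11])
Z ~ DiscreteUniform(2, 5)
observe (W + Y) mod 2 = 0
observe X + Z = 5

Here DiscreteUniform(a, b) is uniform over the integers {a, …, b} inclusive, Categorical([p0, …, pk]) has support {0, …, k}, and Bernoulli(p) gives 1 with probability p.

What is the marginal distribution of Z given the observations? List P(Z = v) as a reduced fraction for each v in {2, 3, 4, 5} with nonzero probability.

Enumerate traces; 12 have nonzero weight after conditioning:
  (X=0, Y=0, W=0, Z=5) weight 1/44
  (X=0, Y=0, W=2, Z=5) weight 3/176
  (X=0, Y=1, W=1, Z=5) weight 1/704
  (X=0, Y=1, W=3, Z=5) weight 3/704
  (X=0, Y=2, W=0, Z=5) weight 3/176
  (X=0, Y=2, W=2, Z=5) weight 9/704
  (X=1, Y=0, W=0, Z=4) weight 1/66
  (X=1, Y=0, W=2, Z=4) weight 1/88
  … 4 more
Group by Z:
  weight(Z=4) = 3/44
  weight(Z=5) = 53/704
Total weight = 3/44 + 53/704 = 101/704
P(Z=4 | obs) = 3/44 / 101/704 = 48/101
P(Z=5 | obs) = 53/704 / 101/704 = 53/101

P(Z=4) = 48/101, P(Z=5) = 53/101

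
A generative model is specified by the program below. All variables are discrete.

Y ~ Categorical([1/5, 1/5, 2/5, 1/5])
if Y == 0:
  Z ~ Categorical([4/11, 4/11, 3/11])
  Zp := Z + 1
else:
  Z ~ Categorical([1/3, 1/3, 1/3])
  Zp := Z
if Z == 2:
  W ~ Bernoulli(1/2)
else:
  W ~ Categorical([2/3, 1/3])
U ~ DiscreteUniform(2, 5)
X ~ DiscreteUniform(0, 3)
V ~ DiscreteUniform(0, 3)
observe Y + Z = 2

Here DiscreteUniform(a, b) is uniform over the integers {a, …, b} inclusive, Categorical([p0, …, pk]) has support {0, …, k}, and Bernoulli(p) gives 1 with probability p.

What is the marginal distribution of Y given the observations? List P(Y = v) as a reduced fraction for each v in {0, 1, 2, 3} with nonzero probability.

P(Y=0) = 3/14, P(Y=1) = 11/42, P(Y=2) = 11/21

Enumerate traces; 384 have nonzero weight after conditioning:
  (Y=0, Z=2, W=0, U=2, X=0, V=0) weight 3/7040
  (Y=0, Z=2, W=0, U=2, X=0, V=1) weight 3/7040
  (Y=0, Z=2, W=0, U=2, X=0, V=2) weight 3/7040
  (Y=0, Z=2, W=0, U=2, X=0, V=3) weight 3/7040
  (Y=0, Z=2, W=0, U=2, X=1, V=0) weight 3/7040
  (Y=0, Z=2, W=0, U=2, X=1, V=1) weight 3/7040
  (Y=0, Z=2, W=0, U=2, X=1, V=2) weight 3/7040
  (Y=0, Z=2, W=0, U=2, X=1, V=3) weight 3/7040
  (Y=1, Z=1, W=0, U=2, X=0, V=0) weight 1/1440
  (Y=2, Z=0, W=0, U=2, X=0, V=0) weight 1/720
  … 374 more
Group by Y:
  weight(Y=0) = 3/55
  weight(Y=1) = 1/15
  weight(Y=2) = 2/15
Total weight = 3/55 + 1/15 + 2/15 = 14/55
P(Y=0 | obs) = 3/55 / 14/55 = 3/14
P(Y=1 | obs) = 1/15 / 14/55 = 11/42
P(Y=2 | obs) = 2/15 / 14/55 = 11/21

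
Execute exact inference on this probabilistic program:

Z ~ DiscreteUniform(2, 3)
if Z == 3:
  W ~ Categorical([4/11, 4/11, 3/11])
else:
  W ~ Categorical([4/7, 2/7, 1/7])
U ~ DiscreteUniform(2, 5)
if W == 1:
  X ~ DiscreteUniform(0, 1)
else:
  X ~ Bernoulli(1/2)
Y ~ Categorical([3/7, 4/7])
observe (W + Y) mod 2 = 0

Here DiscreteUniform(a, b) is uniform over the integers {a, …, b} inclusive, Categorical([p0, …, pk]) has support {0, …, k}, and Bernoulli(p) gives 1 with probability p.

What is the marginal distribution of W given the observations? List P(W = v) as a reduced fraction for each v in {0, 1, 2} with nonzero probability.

P(W=0) = 27/64, P(W=1) = 25/64, P(W=2) = 3/16

Enumerate traces; 48 have nonzero weight after conditioning:
  (Z=2, W=0, U=2, X=0, Y=0) weight 3/196
  (Z=2, W=0, U=2, X=1, Y=0) weight 3/196
  (Z=2, W=0, U=3, X=0, Y=0) weight 3/196
  (Z=2, W=0, U=3, X=1, Y=0) weight 3/196
  (Z=2, W=0, U=4, X=0, Y=0) weight 3/196
  (Z=2, W=0, U=4, X=1, Y=0) weight 3/196
  (Z=2, W=0, U=5, X=0, Y=0) weight 3/196
  (Z=2, W=0, U=5, X=1, Y=0) weight 3/196
  (Z=2, W=1, U=2, X=0, Y=1) weight 1/98
  (Z=2, W=2, U=2, X=0, Y=0) weight 3/784
  … 38 more
Group by W:
  weight(W=0) = 108/539
  weight(W=1) = 100/539
  weight(W=2) = 48/539
Total weight = 108/539 + 100/539 + 48/539 = 256/539
P(W=0 | obs) = 108/539 / 256/539 = 27/64
P(W=1 | obs) = 100/539 / 256/539 = 25/64
P(W=2 | obs) = 48/539 / 256/539 = 3/16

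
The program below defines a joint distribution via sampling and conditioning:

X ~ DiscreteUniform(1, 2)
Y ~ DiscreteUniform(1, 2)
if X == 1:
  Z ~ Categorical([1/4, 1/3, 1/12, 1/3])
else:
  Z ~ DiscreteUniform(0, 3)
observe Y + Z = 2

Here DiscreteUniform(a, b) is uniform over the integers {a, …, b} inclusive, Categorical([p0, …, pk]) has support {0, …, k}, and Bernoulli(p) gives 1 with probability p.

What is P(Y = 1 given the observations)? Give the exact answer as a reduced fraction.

Enumerate traces; 4 have nonzero weight after conditioning:
  (X=1, Y=1, Z=1) weight 1/12
  (X=1, Y=2, Z=0) weight 1/16
  (X=2, Y=1, Z=1) weight 1/16
  (X=2, Y=2, Z=0) weight 1/16
Group by Y:
  weight(Y=1) = 7/48
  weight(Y=2) = 1/8
Total weight = 7/48 + 1/8 = 13/48
P(Y=1 | obs) = 7/48 / 13/48 = 7/13
P(Y=2 | obs) = 1/8 / 13/48 = 6/13

P(Y = 1 | obs) = 7/13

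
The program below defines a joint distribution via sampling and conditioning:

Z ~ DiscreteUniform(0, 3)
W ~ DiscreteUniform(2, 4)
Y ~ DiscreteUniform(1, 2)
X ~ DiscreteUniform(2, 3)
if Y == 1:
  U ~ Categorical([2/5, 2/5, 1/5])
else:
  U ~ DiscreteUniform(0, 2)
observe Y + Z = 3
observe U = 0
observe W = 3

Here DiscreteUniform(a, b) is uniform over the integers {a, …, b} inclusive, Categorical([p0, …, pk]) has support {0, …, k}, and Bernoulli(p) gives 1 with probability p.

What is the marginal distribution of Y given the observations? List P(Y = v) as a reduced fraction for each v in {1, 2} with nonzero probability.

P(Y=1) = 6/11, P(Y=2) = 5/11

Enumerate traces; 4 have nonzero weight after conditioning:
  (Z=1, W=3, Y=2, X=2, U=0) weight 1/144
  (Z=1, W=3, Y=2, X=3, U=0) weight 1/144
  (Z=2, W=3, Y=1, X=2, U=0) weight 1/120
  (Z=2, W=3, Y=1, X=3, U=0) weight 1/120
Group by Y:
  weight(Y=1) = 1/60
  weight(Y=2) = 1/72
Total weight = 1/60 + 1/72 = 11/360
P(Y=1 | obs) = 1/60 / 11/360 = 6/11
P(Y=2 | obs) = 1/72 / 11/360 = 5/11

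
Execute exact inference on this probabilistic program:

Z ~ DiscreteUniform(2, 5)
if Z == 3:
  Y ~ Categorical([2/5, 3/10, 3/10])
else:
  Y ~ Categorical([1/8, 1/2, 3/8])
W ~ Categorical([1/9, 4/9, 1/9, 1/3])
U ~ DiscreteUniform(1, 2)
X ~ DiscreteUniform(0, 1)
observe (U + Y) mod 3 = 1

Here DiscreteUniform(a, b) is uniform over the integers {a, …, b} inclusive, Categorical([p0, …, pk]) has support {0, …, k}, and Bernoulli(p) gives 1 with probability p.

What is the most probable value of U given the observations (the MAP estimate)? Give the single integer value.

argmax_v P(U = v | obs) = 2

Enumerate traces; 64 have nonzero weight after conditioning:
  (Z=2, Y=0, W=0, U=1, X=0) weight 1/1152
  (Z=2, Y=0, W=0, U=1, X=1) weight 1/1152
  (Z=2, Y=0, W=1, U=1, X=0) weight 1/288
  (Z=2, Y=0, W=1, U=1, X=1) weight 1/288
  (Z=2, Y=0, W=2, U=1, X=0) weight 1/1152
  (Z=2, Y=0, W=2, U=1, X=1) weight 1/1152
  (Z=2, Y=0, W=3, U=1, X=0) weight 1/384
  (Z=2, Y=0, W=3, U=1, X=1) weight 1/384
  (Z=2, Y=2, W=0, U=2, X=0) weight 1/384
  … 55 more
Group by U:
  weight(U=1) = 31/320
  weight(U=2) = 57/320
Total weight = 31/320 + 57/320 = 11/40
P(U=1 | obs) = 31/320 / 11/40 = 31/88
P(U=2 | obs) = 57/320 / 11/40 = 57/88
argmax = 2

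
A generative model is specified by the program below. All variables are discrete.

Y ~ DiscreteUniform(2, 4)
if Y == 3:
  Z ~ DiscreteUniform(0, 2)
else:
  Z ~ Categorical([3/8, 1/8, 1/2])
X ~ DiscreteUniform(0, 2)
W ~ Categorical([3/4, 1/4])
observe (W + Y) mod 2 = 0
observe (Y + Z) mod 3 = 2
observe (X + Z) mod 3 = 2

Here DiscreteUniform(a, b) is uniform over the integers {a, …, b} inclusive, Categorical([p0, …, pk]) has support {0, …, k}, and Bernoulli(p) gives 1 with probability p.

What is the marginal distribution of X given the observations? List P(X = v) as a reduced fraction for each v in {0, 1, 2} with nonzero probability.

P(X=0) = 2/11, P(X=1) = 9/44, P(X=2) = 27/44

Enumerate traces; 3 have nonzero weight after conditioning:
  (Y=2, Z=0, X=2, W=0) weight 1/32
  (Y=3, Z=2, X=0, W=1) weight 1/108
  (Y=4, Z=1, X=1, W=0) weight 1/96
Group by X:
  weight(X=0) = 1/108
  weight(X=1) = 1/96
  weight(X=2) = 1/32
Total weight = 1/108 + 1/96 + 1/32 = 11/216
P(X=0 | obs) = 1/108 / 11/216 = 2/11
P(X=1 | obs) = 1/96 / 11/216 = 9/44
P(X=2 | obs) = 1/32 / 11/216 = 27/44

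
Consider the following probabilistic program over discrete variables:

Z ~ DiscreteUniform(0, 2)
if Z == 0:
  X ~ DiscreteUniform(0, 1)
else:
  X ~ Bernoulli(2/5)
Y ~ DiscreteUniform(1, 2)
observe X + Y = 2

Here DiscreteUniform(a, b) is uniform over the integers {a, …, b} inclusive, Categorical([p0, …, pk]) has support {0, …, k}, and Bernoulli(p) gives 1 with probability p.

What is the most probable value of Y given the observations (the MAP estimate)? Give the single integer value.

argmax_v P(Y = v | obs) = 2

Enumerate traces; 6 have nonzero weight after conditioning:
  (Z=0, X=0, Y=2) weight 1/12
  (Z=0, X=1, Y=1) weight 1/12
  (Z=1, X=0, Y=2) weight 1/10
  (Z=1, X=1, Y=1) weight 1/15
  (Z=2, X=0, Y=2) weight 1/10
  (Z=2, X=1, Y=1) weight 1/15
Group by Y:
  weight(Y=1) = 13/60
  weight(Y=2) = 17/60
Total weight = 13/60 + 17/60 = 1/2
P(Y=1 | obs) = 13/60 / 1/2 = 13/30
P(Y=2 | obs) = 17/60 / 1/2 = 17/30
argmax = 2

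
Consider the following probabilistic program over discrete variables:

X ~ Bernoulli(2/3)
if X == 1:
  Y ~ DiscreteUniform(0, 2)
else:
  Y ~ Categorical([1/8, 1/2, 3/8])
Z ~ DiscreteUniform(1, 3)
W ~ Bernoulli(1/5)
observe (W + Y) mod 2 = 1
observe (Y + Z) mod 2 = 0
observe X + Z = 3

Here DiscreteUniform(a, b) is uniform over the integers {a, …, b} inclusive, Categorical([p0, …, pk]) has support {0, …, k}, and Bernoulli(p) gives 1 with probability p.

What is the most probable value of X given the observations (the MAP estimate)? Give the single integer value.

argmax_v P(X = v | obs) = 0

Enumerate traces; 3 have nonzero weight after conditioning:
  (X=0, Y=1, Z=3, W=0) weight 2/45
  (X=1, Y=0, Z=2, W=1) weight 2/135
  (X=1, Y=2, Z=2, W=1) weight 2/135
Group by X:
  weight(X=0) = 2/45
  weight(X=1) = 4/135
Total weight = 2/45 + 4/135 = 2/27
P(X=0 | obs) = 2/45 / 2/27 = 3/5
P(X=1 | obs) = 4/135 / 2/27 = 2/5
argmax = 0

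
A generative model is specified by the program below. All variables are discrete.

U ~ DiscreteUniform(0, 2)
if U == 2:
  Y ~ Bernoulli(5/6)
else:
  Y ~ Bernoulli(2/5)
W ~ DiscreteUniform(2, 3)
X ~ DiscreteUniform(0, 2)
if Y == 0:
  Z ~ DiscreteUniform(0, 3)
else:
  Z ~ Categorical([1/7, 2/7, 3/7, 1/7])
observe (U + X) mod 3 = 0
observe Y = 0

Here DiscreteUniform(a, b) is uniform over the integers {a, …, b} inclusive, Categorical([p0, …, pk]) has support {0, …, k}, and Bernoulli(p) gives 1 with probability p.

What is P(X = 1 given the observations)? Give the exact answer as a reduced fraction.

Enumerate traces; 24 have nonzero weight after conditioning:
  (U=0, Y=0, W=2, X=0, Z=0) weight 1/120
  (U=0, Y=0, W=2, X=0, Z=1) weight 1/120
  (U=0, Y=0, W=2, X=0, Z=2) weight 1/120
  (U=0, Y=0, W=2, X=0, Z=3) weight 1/120
  (U=0, Y=0, W=3, X=0, Z=0) weight 1/120
  (U=0, Y=0, W=3, X=0, Z=1) weight 1/120
  (U=0, Y=0, W=3, X=0, Z=2) weight 1/120
  (U=0, Y=0, W=3, X=0, Z=3) weight 1/120
  (U=1, Y=0, W=2, X=2, Z=0) weight 1/120
  (U=2, Y=0, W=2, X=1, Z=0) weight 1/432
  … 14 more
Group by X:
  weight(X=0) = 1/15
  weight(X=1) = 1/54
  weight(X=2) = 1/15
Total weight = 1/15 + 1/54 + 1/15 = 41/270
P(X=0 | obs) = 1/15 / 41/270 = 18/41
P(X=1 | obs) = 1/54 / 41/270 = 5/41
P(X=2 | obs) = 1/15 / 41/270 = 18/41

P(X = 1 | obs) = 5/41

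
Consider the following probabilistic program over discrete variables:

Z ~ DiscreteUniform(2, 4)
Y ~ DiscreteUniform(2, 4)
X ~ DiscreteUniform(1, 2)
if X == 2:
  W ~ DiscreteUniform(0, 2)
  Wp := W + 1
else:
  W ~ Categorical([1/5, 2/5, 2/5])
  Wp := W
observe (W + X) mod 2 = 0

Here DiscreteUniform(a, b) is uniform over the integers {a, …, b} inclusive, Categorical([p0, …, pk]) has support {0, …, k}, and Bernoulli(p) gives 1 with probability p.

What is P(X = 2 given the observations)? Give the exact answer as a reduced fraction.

P(X = 2 | obs) = 5/8

Enumerate traces; 27 have nonzero weight after conditioning:
  (Z=2, Y=2, X=1, W=1) weight 1/45
  (Z=2, Y=2, X=2, W=0) weight 1/54
  (Z=2, Y=2, X=2, W=2) weight 1/54
  (Z=2, Y=3, X=1, W=1) weight 1/45
  (Z=2, Y=3, X=2, W=0) weight 1/54
  (Z=2, Y=3, X=2, W=2) weight 1/54
  (Z=2, Y=4, X=1, W=1) weight 1/45
  (Z=2, Y=4, X=2, W=0) weight 1/54
  … 19 more
Group by X:
  weight(X=1) = 1/5
  weight(X=2) = 1/3
Total weight = 1/5 + 1/3 = 8/15
P(X=1 | obs) = 1/5 / 8/15 = 3/8
P(X=2 | obs) = 1/3 / 8/15 = 5/8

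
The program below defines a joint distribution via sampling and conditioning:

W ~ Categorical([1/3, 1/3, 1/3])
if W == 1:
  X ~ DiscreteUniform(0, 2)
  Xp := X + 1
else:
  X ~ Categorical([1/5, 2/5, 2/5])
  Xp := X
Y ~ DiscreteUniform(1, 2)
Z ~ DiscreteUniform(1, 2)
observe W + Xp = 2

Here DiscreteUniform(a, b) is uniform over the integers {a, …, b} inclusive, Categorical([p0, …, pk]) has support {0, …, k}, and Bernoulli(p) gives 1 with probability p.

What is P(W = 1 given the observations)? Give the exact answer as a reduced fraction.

Enumerate traces; 12 have nonzero weight after conditioning:
  (W=0, X=2, Y=1, Z=1) weight 1/30
  (W=0, X=2, Y=1, Z=2) weight 1/30
  (W=0, X=2, Y=2, Z=1) weight 1/30
  (W=0, X=2, Y=2, Z=2) weight 1/30
  (W=1, X=0, Y=1, Z=1) weight 1/36
  (W=1, X=0, Y=1, Z=2) weight 1/36
  (W=1, X=0, Y=2, Z=1) weight 1/36
  (W=1, X=0, Y=2, Z=2) weight 1/36
  (W=2, X=0, Y=1, Z=1) weight 1/60
  … 3 more
Group by W:
  weight(W=0) = 2/15
  weight(W=1) = 1/9
  weight(W=2) = 1/15
Total weight = 2/15 + 1/9 + 1/15 = 14/45
P(W=0 | obs) = 2/15 / 14/45 = 3/7
P(W=1 | obs) = 1/9 / 14/45 = 5/14
P(W=2 | obs) = 1/15 / 14/45 = 3/14

P(W = 1 | obs) = 5/14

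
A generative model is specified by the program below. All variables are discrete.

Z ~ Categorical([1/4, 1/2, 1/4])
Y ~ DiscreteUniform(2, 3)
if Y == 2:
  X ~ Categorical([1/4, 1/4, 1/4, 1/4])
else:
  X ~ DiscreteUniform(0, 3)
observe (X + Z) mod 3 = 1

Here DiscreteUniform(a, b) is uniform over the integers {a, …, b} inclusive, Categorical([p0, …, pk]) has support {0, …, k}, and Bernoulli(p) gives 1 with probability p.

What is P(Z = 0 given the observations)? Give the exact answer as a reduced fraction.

P(Z = 0 | obs) = 1/6

Enumerate traces; 8 have nonzero weight after conditioning:
  (Z=0, Y=2, X=1) weight 1/32
  (Z=0, Y=3, X=1) weight 1/32
  (Z=1, Y=2, X=0) weight 1/16
  (Z=1, Y=2, X=3) weight 1/16
  (Z=1, Y=3, X=0) weight 1/16
  (Z=1, Y=3, X=3) weight 1/16
  (Z=2, Y=2, X=2) weight 1/32
  (Z=2, Y=3, X=2) weight 1/32
Group by Z:
  weight(Z=0) = 1/16
  weight(Z=1) = 1/4
  weight(Z=2) = 1/16
Total weight = 1/16 + 1/4 + 1/16 = 3/8
P(Z=0 | obs) = 1/16 / 3/8 = 1/6
P(Z=1 | obs) = 1/4 / 3/8 = 2/3
P(Z=2 | obs) = 1/16 / 3/8 = 1/6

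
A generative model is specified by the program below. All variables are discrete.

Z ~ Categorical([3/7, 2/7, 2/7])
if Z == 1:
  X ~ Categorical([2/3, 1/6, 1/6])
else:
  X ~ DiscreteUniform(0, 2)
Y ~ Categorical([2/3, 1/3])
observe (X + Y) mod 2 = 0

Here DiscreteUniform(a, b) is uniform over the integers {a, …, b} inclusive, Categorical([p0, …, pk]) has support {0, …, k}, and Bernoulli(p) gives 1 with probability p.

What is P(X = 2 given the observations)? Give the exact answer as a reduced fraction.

P(X = 2 | obs) = 1/3

Enumerate traces; 9 have nonzero weight after conditioning:
  (Z=0, X=0, Y=0) weight 2/21
  (Z=0, X=1, Y=1) weight 1/21
  (Z=0, X=2, Y=0) weight 2/21
  (Z=1, X=0, Y=0) weight 8/63
  (Z=1, X=1, Y=1) weight 1/63
  (Z=1, X=2, Y=0) weight 2/63
  (Z=2, X=0, Y=0) weight 4/63
  (Z=2, X=1, Y=1) weight 2/63
  … 1 more
Group by X:
  weight(X=0) = 2/7
  weight(X=1) = 2/21
  weight(X=2) = 4/21
Total weight = 2/7 + 2/21 + 4/21 = 4/7
P(X=0 | obs) = 2/7 / 4/7 = 1/2
P(X=1 | obs) = 2/21 / 4/7 = 1/6
P(X=2 | obs) = 4/21 / 4/7 = 1/3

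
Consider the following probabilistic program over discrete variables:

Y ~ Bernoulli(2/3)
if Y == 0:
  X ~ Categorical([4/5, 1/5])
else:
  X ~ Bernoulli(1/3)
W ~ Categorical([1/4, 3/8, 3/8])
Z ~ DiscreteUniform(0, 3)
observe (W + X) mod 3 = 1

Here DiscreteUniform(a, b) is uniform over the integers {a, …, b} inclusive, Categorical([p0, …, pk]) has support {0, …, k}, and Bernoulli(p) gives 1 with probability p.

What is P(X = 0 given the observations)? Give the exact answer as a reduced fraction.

Enumerate traces; 16 have nonzero weight after conditioning:
  (Y=0, X=0, W=1, Z=0) weight 1/40
  (Y=0, X=0, W=1, Z=1) weight 1/40
  (Y=0, X=0, W=1, Z=2) weight 1/40
  (Y=0, X=0, W=1, Z=3) weight 1/40
  (Y=0, X=1, W=0, Z=0) weight 1/240
  (Y=0, X=1, W=0, Z=1) weight 1/240
  (Y=0, X=1, W=0, Z=2) weight 1/240
  (Y=0, X=1, W=0, Z=3) weight 1/240
  … 8 more
Group by X:
  weight(X=0) = 4/15
  weight(X=1) = 13/180
Total weight = 4/15 + 13/180 = 61/180
P(X=0 | obs) = 4/15 / 61/180 = 48/61
P(X=1 | obs) = 13/180 / 61/180 = 13/61

P(X = 0 | obs) = 48/61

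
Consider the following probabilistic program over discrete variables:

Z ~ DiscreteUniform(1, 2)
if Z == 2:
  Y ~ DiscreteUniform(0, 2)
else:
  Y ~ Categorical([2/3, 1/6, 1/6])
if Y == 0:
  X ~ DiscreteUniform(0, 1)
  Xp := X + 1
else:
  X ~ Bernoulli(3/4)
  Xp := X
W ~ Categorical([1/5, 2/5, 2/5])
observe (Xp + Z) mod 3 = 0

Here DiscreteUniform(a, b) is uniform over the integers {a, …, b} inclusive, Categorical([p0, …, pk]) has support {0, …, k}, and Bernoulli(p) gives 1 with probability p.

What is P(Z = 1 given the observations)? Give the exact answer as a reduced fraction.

Enumerate traces; 12 have nonzero weight after conditioning:
  (Z=1, Y=0, X=1, W=0) weight 1/30
  (Z=1, Y=0, X=1, W=1) weight 1/15
  (Z=1, Y=0, X=1, W=2) weight 1/15
  (Z=2, Y=0, X=0, W=0) weight 1/60
  (Z=2, Y=0, X=0, W=1) weight 1/30
  (Z=2, Y=0, X=0, W=2) weight 1/30
  (Z=2, Y=1, X=1, W=0) weight 1/40
  (Z=2, Y=1, X=1, W=1) weight 1/20
  … 4 more
Group by Z:
  weight(Z=1) = 1/6
  weight(Z=2) = 1/3
Total weight = 1/6 + 1/3 = 1/2
P(Z=1 | obs) = 1/6 / 1/2 = 1/3
P(Z=2 | obs) = 1/3 / 1/2 = 2/3

P(Z = 1 | obs) = 1/3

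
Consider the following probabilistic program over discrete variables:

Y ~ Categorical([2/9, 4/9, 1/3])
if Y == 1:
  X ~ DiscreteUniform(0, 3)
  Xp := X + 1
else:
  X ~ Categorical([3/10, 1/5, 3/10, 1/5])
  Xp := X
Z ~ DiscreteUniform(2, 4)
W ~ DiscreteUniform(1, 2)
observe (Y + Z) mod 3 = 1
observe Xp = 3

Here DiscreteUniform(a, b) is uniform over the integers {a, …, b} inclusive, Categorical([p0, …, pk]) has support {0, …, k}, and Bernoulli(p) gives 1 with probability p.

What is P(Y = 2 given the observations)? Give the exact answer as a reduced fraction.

P(Y = 2 | obs) = 3/10

Enumerate traces; 6 have nonzero weight after conditioning:
  (Y=0, X=3, Z=4, W=1) weight 1/135
  (Y=0, X=3, Z=4, W=2) weight 1/135
  (Y=1, X=2, Z=3, W=1) weight 1/54
  (Y=1, X=2, Z=3, W=2) weight 1/54
  (Y=2, X=3, Z=2, W=1) weight 1/90
  (Y=2, X=3, Z=2, W=2) weight 1/90
Group by Y:
  weight(Y=0) = 2/135
  weight(Y=1) = 1/27
  weight(Y=2) = 1/45
Total weight = 2/135 + 1/27 + 1/45 = 2/27
P(Y=0 | obs) = 2/135 / 2/27 = 1/5
P(Y=1 | obs) = 1/27 / 2/27 = 1/2
P(Y=2 | obs) = 1/45 / 2/27 = 3/10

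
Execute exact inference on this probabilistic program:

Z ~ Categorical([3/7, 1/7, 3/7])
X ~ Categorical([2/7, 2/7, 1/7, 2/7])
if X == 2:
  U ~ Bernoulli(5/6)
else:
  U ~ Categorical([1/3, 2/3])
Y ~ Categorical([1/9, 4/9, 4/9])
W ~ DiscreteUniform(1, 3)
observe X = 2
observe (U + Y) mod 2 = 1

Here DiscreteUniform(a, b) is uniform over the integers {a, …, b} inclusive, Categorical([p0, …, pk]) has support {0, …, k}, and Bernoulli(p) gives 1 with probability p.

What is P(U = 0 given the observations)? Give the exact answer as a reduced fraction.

P(U = 0 | obs) = 4/29

Enumerate traces; 27 have nonzero weight after conditioning:
  (Z=0, X=2, U=0, Y=1, W=1) weight 2/1323
  (Z=0, X=2, U=0, Y=1, W=2) weight 2/1323
  (Z=0, X=2, U=0, Y=1, W=3) weight 2/1323
  (Z=0, X=2, U=1, Y=0, W=1) weight 5/2646
  (Z=0, X=2, U=1, Y=0, W=2) weight 5/2646
  (Z=0, X=2, U=1, Y=0, W=3) weight 5/2646
  (Z=0, X=2, U=1, Y=2, W=1) weight 10/1323
  (Z=0, X=2, U=1, Y=2, W=2) weight 10/1323
  … 19 more
Group by U:
  weight(U=0) = 2/189
  weight(U=1) = 25/378
Total weight = 2/189 + 25/378 = 29/378
P(U=0 | obs) = 2/189 / 29/378 = 4/29
P(U=1 | obs) = 25/378 / 29/378 = 25/29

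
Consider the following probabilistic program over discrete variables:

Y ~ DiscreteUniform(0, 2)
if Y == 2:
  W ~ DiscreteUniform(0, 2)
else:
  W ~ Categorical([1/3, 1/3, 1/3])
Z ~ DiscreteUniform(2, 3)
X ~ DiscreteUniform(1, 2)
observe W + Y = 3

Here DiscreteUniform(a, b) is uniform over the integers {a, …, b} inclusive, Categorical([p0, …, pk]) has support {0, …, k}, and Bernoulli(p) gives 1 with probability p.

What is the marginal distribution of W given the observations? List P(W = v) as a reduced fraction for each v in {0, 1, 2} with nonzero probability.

Enumerate traces; 8 have nonzero weight after conditioning:
  (Y=1, W=2, Z=2, X=1) weight 1/36
  (Y=1, W=2, Z=2, X=2) weight 1/36
  (Y=1, W=2, Z=3, X=1) weight 1/36
  (Y=1, W=2, Z=3, X=2) weight 1/36
  (Y=2, W=1, Z=2, X=1) weight 1/36
  (Y=2, W=1, Z=2, X=2) weight 1/36
  (Y=2, W=1, Z=3, X=1) weight 1/36
  (Y=2, W=1, Z=3, X=2) weight 1/36
Group by W:
  weight(W=1) = 1/9
  weight(W=2) = 1/9
Total weight = 1/9 + 1/9 = 2/9
P(W=1 | obs) = 1/9 / 2/9 = 1/2
P(W=2 | obs) = 1/9 / 2/9 = 1/2

P(W=1) = 1/2, P(W=2) = 1/2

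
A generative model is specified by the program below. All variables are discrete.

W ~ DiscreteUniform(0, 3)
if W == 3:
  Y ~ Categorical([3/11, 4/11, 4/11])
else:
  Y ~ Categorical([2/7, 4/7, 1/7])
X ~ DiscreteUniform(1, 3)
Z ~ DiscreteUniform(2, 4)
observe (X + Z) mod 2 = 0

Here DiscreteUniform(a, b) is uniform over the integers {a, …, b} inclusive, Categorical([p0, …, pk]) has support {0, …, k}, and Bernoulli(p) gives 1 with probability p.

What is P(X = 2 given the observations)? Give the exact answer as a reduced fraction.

Enumerate traces; 48 have nonzero weight after conditioning:
  (W=0, Y=0, X=1, Z=3) weight 1/126
  (W=0, Y=0, X=2, Z=2) weight 1/126
  (W=0, Y=0, X=2, Z=4) weight 1/126
  (W=0, Y=0, X=3, Z=3) weight 1/126
  (W=0, Y=1, X=1, Z=3) weight 1/63
  (W=0, Y=1, X=2, Z=2) weight 1/63
  (W=0, Y=1, X=2, Z=4) weight 1/63
  (W=0, Y=1, X=3, Z=3) weight 1/63
  … 40 more
Group by X:
  weight(X=1) = 1/9
  weight(X=2) = 2/9
  weight(X=3) = 1/9
Total weight = 1/9 + 2/9 + 1/9 = 4/9
P(X=1 | obs) = 1/9 / 4/9 = 1/4
P(X=2 | obs) = 2/9 / 4/9 = 1/2
P(X=3 | obs) = 1/9 / 4/9 = 1/4

P(X = 2 | obs) = 1/2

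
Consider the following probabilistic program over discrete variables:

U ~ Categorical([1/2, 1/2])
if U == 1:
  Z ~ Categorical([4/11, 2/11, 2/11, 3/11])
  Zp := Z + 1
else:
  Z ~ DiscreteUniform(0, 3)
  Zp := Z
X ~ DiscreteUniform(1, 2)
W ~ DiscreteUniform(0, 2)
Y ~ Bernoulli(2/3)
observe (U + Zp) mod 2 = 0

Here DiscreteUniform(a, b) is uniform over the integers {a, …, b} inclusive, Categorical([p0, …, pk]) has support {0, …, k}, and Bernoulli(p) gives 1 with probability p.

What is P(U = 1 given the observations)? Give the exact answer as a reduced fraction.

Enumerate traces; 48 have nonzero weight after conditioning:
  (U=0, Z=0, X=1, W=0, Y=0) weight 1/144
  (U=0, Z=0, X=1, W=0, Y=1) weight 1/72
  (U=0, Z=0, X=1, W=1, Y=0) weight 1/144
  (U=0, Z=0, X=1, W=1, Y=1) weight 1/72
  (U=0, Z=0, X=1, W=2, Y=0) weight 1/144
  (U=0, Z=0, X=1, W=2, Y=1) weight 1/72
  (U=0, Z=0, X=2, W=0, Y=0) weight 1/144
  (U=0, Z=0, X=2, W=0, Y=1) weight 1/72
  (U=1, Z=0, X=1, W=0, Y=0) weight 1/99
  … 39 more
Group by U:
  weight(U=0) = 1/4
  weight(U=1) = 3/11
Total weight = 1/4 + 3/11 = 23/44
P(U=0 | obs) = 1/4 / 23/44 = 11/23
P(U=1 | obs) = 3/11 / 23/44 = 12/23

P(U = 1 | obs) = 12/23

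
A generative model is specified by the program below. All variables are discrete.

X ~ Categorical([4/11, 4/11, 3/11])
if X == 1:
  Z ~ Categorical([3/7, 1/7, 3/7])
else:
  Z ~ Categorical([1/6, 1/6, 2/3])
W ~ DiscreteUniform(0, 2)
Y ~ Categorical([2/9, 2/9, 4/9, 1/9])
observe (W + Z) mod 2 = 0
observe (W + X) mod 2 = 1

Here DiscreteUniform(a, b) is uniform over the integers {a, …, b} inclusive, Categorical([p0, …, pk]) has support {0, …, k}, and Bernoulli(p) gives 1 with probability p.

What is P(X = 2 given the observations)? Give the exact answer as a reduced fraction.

P(X = 2 | obs) = 21/337

Enumerate traces; 24 have nonzero weight after conditioning:
  (X=0, Z=1, W=1, Y=0) weight 4/891
  (X=0, Z=1, W=1, Y=1) weight 4/891
  (X=0, Z=1, W=1, Y=2) weight 8/891
  (X=0, Z=1, W=1, Y=3) weight 2/891
  (X=1, Z=0, W=0, Y=0) weight 8/693
  (X=1, Z=0, W=0, Y=1) weight 8/693
  (X=1, Z=0, W=0, Y=2) weight 16/693
  (X=1, Z=0, W=0, Y=3) weight 4/693
  (X=2, Z=1, W=1, Y=0) weight 1/297
  … 15 more
Group by X:
  weight(X=0) = 2/99
  weight(X=1) = 16/77
  weight(X=2) = 1/66
Total weight = 2/99 + 16/77 + 1/66 = 337/1386
P(X=0 | obs) = 2/99 / 337/1386 = 28/337
P(X=1 | obs) = 16/77 / 337/1386 = 288/337
P(X=2 | obs) = 1/66 / 337/1386 = 21/337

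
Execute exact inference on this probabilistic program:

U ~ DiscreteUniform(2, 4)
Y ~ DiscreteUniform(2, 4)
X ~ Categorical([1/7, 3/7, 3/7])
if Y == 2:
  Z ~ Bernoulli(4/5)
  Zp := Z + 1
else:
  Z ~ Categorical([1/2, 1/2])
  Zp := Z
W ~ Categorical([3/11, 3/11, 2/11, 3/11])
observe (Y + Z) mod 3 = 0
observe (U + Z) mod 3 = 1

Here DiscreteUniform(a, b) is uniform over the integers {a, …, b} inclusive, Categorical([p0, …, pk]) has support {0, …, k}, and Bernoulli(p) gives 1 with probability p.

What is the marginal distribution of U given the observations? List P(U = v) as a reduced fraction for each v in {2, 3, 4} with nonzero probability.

P(U=3) = 8/13, P(U=4) = 5/13

Enumerate traces; 24 have nonzero weight after conditioning:
  (U=3, Y=2, X=0, Z=1, W=0) weight 4/1155
  (U=3, Y=2, X=0, Z=1, W=1) weight 4/1155
  (U=3, Y=2, X=0, Z=1, W=2) weight 8/3465
  (U=3, Y=2, X=0, Z=1, W=3) weight 4/1155
  (U=3, Y=2, X=1, Z=1, W=0) weight 4/385
  (U=3, Y=2, X=1, Z=1, W=1) weight 4/385
  (U=3, Y=2, X=1, Z=1, W=2) weight 8/1155
  (U=3, Y=2, X=1, Z=1, W=3) weight 4/385
  (U=4, Y=3, X=0, Z=0, W=0) weight 1/462
  … 15 more
Group by U:
  weight(U=3) = 4/45
  weight(U=4) = 1/18
Total weight = 4/45 + 1/18 = 13/90
P(U=3 | obs) = 4/45 / 13/90 = 8/13
P(U=4 | obs) = 1/18 / 13/90 = 5/13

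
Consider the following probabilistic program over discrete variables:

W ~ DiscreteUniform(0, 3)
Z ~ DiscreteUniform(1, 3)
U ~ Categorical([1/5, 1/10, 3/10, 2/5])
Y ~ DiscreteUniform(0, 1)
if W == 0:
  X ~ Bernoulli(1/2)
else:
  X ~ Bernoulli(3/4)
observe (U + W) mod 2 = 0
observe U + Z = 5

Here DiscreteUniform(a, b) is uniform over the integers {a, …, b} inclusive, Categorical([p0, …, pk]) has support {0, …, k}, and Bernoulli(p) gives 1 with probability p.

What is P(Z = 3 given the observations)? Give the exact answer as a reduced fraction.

P(Z = 3 | obs) = 3/7

Enumerate traces; 16 have nonzero weight after conditioning:
  (W=0, Z=3, U=2, Y=0, X=0) weight 1/160
  (W=0, Z=3, U=2, Y=0, X=1) weight 1/160
  (W=0, Z=3, U=2, Y=1, X=0) weight 1/160
  (W=0, Z=3, U=2, Y=1, X=1) weight 1/160
  (W=1, Z=2, U=3, Y=0, X=0) weight 1/240
  (W=1, Z=2, U=3, Y=0, X=1) weight 1/80
  (W=1, Z=2, U=3, Y=1, X=0) weight 1/240
  (W=1, Z=2, U=3, Y=1, X=1) weight 1/80
  … 8 more
Group by Z:
  weight(Z=2) = 1/15
  weight(Z=3) = 1/20
Total weight = 1/15 + 1/20 = 7/60
P(Z=2 | obs) = 1/15 / 7/60 = 4/7
P(Z=3 | obs) = 1/20 / 7/60 = 3/7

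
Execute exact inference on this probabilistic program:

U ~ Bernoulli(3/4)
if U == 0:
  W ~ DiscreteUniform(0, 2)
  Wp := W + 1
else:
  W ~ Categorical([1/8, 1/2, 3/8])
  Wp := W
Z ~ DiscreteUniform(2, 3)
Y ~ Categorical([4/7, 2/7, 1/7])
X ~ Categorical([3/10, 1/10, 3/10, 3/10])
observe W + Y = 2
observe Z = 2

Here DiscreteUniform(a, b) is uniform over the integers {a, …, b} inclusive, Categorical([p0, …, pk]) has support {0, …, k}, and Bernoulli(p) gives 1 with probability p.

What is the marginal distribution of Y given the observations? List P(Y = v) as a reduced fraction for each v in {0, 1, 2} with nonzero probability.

Enumerate traces; 24 have nonzero weight after conditioning:
  (U=0, W=0, Z=2, Y=2, X=0) weight 1/560
  (U=0, W=0, Z=2, Y=2, X=1) weight 1/1680
  (U=0, W=0, Z=2, Y=2, X=2) weight 1/560
  (U=0, W=0, Z=2, Y=2, X=3) weight 1/560
  (U=0, W=1, Z=2, Y=1, X=0) weight 1/280
  (U=0, W=1, Z=2, Y=1, X=1) weight 1/840
  (U=0, W=1, Z=2, Y=1, X=2) weight 1/280
  (U=0, W=1, Z=2, Y=1, X=3) weight 1/280
  (U=0, W=2, Z=2, Y=0, X=0) weight 1/140
  … 15 more
Group by Y:
  weight(Y=0) = 5/48
  weight(Y=1) = 11/168
  weight(Y=2) = 17/1344
Total weight = 5/48 + 11/168 + 17/1344 = 35/192
P(Y=0 | obs) = 5/48 / 35/192 = 4/7
P(Y=1 | obs) = 11/168 / 35/192 = 88/245
P(Y=2 | obs) = 17/1344 / 35/192 = 17/245

P(Y=0) = 4/7, P(Y=1) = 88/245, P(Y=2) = 17/245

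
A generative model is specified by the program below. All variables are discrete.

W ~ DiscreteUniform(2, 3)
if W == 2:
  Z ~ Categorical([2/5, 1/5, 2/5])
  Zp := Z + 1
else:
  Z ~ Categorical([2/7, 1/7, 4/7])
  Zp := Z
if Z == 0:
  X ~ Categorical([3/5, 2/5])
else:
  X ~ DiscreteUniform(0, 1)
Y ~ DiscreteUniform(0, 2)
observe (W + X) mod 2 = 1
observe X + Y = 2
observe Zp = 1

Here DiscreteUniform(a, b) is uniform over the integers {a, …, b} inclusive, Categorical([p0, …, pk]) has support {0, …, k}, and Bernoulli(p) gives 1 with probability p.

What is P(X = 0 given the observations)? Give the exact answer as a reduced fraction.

P(X = 0 | obs) = 25/81

Enumerate traces; 2 have nonzero weight after conditioning:
  (W=2, Z=0, X=1, Y=1) weight 2/75
  (W=3, Z=1, X=0, Y=2) weight 1/84
Group by X:
  weight(X=0) = 1/84
  weight(X=1) = 2/75
Total weight = 1/84 + 2/75 = 27/700
P(X=0 | obs) = 1/84 / 27/700 = 25/81
P(X=1 | obs) = 2/75 / 27/700 = 56/81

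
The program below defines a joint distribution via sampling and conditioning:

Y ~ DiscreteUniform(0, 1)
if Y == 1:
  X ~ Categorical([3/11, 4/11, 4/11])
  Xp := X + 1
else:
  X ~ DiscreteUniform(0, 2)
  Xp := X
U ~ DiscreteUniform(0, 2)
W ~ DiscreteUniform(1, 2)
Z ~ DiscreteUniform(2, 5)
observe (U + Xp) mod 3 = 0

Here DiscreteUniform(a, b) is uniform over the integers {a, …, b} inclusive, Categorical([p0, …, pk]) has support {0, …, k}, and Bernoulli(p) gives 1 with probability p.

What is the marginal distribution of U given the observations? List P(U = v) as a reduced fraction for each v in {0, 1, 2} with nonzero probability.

Enumerate traces; 48 have nonzero weight after conditioning:
  (Y=0, X=0, U=0, W=1, Z=2) weight 1/144
  (Y=0, X=0, U=0, W=1, Z=3) weight 1/144
  (Y=0, X=0, U=0, W=1, Z=4) weight 1/144
  (Y=0, X=0, U=0, W=1, Z=5) weight 1/144
  (Y=0, X=0, U=0, W=2, Z=2) weight 1/144
  (Y=0, X=0, U=0, W=2, Z=3) weight 1/144
  (Y=0, X=0, U=0, W=2, Z=4) weight 1/144
  (Y=0, X=0, U=0, W=2, Z=5) weight 1/144
  (Y=0, X=1, U=2, W=1, Z=2) weight 1/144
  (Y=0, X=2, U=1, W=1, Z=2) weight 1/144
  … 38 more
Group by U:
  weight(U=0) = 23/198
  weight(U=1) = 23/198
  weight(U=2) = 10/99
Total weight = 23/198 + 23/198 + 10/99 = 1/3
P(U=0 | obs) = 23/198 / 1/3 = 23/66
P(U=1 | obs) = 23/198 / 1/3 = 23/66
P(U=2 | obs) = 10/99 / 1/3 = 10/33

P(U=0) = 23/66, P(U=1) = 23/66, P(U=2) = 10/33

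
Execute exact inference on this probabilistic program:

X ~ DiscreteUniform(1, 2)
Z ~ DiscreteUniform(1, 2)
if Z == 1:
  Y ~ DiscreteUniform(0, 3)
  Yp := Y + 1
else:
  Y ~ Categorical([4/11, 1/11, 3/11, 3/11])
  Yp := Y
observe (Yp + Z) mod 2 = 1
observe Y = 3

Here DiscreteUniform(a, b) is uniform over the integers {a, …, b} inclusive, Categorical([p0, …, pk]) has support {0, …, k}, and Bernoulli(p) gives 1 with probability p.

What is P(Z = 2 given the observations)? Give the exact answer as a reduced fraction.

Enumerate traces; 4 have nonzero weight after conditioning:
  (X=1, Z=1, Y=3) weight 1/16
  (X=1, Z=2, Y=3) weight 3/44
  (X=2, Z=1, Y=3) weight 1/16
  (X=2, Z=2, Y=3) weight 3/44
Group by Z:
  weight(Z=1) = 1/8
  weight(Z=2) = 3/22
Total weight = 1/8 + 3/22 = 23/88
P(Z=1 | obs) = 1/8 / 23/88 = 11/23
P(Z=2 | obs) = 3/22 / 23/88 = 12/23

P(Z = 2 | obs) = 12/23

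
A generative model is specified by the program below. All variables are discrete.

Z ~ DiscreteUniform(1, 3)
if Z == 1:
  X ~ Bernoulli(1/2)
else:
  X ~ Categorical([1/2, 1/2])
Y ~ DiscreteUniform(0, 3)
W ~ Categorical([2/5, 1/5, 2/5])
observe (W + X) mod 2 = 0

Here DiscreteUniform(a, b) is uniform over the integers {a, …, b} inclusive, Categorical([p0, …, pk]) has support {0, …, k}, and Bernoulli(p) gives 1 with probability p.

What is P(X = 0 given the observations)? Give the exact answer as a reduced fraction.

P(X = 0 | obs) = 4/5

Enumerate traces; 36 have nonzero weight after conditioning:
  (Z=1, X=0, Y=0, W=0) weight 1/60
  (Z=1, X=0, Y=0, W=2) weight 1/60
  (Z=1, X=0, Y=1, W=0) weight 1/60
  (Z=1, X=0, Y=1, W=2) weight 1/60
  (Z=1, X=0, Y=2, W=0) weight 1/60
  (Z=1, X=0, Y=2, W=2) weight 1/60
  (Z=1, X=0, Y=3, W=0) weight 1/60
  (Z=1, X=0, Y=3, W=2) weight 1/60
  (Z=1, X=1, Y=0, W=1) weight 1/120
  … 27 more
Group by X:
  weight(X=0) = 2/5
  weight(X=1) = 1/10
Total weight = 2/5 + 1/10 = 1/2
P(X=0 | obs) = 2/5 / 1/2 = 4/5
P(X=1 | obs) = 1/10 / 1/2 = 1/5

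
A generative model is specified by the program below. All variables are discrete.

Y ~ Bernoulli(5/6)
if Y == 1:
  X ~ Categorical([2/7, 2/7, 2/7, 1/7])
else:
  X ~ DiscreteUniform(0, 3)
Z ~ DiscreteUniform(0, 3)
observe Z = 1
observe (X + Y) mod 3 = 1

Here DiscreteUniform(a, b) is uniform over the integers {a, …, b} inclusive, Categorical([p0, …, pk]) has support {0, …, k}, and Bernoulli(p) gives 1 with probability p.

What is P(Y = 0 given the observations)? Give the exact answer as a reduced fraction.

P(Y = 0 | obs) = 7/67

Enumerate traces; 3 have nonzero weight after conditioning:
  (Y=0, X=1, Z=1) weight 1/96
  (Y=1, X=0, Z=1) weight 5/84
  (Y=1, X=3, Z=1) weight 5/168
Group by Y:
  weight(Y=0) = 1/96
  weight(Y=1) = 5/56
Total weight = 1/96 + 5/56 = 67/672
P(Y=0 | obs) = 1/96 / 67/672 = 7/67
P(Y=1 | obs) = 5/56 / 67/672 = 60/67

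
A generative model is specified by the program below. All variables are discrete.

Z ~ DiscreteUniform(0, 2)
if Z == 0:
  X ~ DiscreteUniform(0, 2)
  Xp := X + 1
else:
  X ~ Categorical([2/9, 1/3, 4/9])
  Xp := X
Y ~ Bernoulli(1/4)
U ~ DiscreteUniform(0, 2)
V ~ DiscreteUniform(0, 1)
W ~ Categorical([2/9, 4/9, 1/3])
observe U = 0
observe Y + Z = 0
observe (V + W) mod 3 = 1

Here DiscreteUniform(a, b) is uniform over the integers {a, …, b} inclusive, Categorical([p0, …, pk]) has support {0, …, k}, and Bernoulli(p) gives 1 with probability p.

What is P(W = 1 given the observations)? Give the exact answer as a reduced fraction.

Enumerate traces; 6 have nonzero weight after conditioning:
  (Z=0, X=0, Y=0, U=0, V=0, W=1) weight 1/162
  (Z=0, X=0, Y=0, U=0, V=1, W=0) weight 1/324
  (Z=0, X=1, Y=0, U=0, V=0, W=1) weight 1/162
  (Z=0, X=1, Y=0, U=0, V=1, W=0) weight 1/324
  (Z=0, X=2, Y=0, U=0, V=0, W=1) weight 1/162
  (Z=0, X=2, Y=0, U=0, V=1, W=0) weight 1/324
Group by W:
  weight(W=0) = 1/108
  weight(W=1) = 1/54
Total weight = 1/108 + 1/54 = 1/36
P(W=0 | obs) = 1/108 / 1/36 = 1/3
P(W=1 | obs) = 1/54 / 1/36 = 2/3

P(W = 1 | obs) = 2/3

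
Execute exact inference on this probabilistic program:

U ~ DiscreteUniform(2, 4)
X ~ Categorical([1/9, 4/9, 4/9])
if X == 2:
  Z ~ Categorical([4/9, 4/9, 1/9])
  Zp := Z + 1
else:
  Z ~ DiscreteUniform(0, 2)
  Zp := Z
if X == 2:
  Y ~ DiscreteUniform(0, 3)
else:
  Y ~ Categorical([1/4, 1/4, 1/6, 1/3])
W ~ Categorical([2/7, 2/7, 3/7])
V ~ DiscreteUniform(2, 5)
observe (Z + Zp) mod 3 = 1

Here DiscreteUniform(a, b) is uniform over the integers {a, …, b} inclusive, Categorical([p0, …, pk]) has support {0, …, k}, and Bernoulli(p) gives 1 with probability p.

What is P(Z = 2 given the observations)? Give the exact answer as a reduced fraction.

P(Z = 2 | obs) = 15/31

Enumerate traces; 432 have nonzero weight after conditioning:
  (U=2, X=0, Z=2, Y=0, W=0, V=2) weight 1/4536
  (U=2, X=0, Z=2, Y=0, W=0, V=3) weight 1/4536
  (U=2, X=0, Z=2, Y=0, W=0, V=4) weight 1/4536
  (U=2, X=0, Z=2, Y=0, W=0, V=5) weight 1/4536
  (U=2, X=0, Z=2, Y=0, W=1, V=2) weight 1/4536
  (U=2, X=0, Z=2, Y=0, W=1, V=3) weight 1/4536
  (U=2, X=0, Z=2, Y=0, W=1, V=4) weight 1/4536
  (U=2, X=0, Z=2, Y=0, W=1, V=5) weight 1/4536
  (U=2, X=2, Z=0, Y=0, W=0, V=2) weight 2/1701
  … 423 more
Group by Z:
  weight(Z=0) = 16/81
  weight(Z=2) = 5/27
Total weight = 16/81 + 5/27 = 31/81
P(Z=0 | obs) = 16/81 / 31/81 = 16/31
P(Z=2 | obs) = 5/27 / 31/81 = 15/31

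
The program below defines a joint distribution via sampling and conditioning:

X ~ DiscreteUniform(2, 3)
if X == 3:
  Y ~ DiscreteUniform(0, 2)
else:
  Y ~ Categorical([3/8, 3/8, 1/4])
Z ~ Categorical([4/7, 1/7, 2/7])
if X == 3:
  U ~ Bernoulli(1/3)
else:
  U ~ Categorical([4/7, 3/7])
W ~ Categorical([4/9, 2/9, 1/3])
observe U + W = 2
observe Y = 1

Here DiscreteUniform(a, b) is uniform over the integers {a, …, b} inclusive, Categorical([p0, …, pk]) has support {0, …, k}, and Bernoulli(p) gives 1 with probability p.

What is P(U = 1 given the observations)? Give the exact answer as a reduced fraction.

Enumerate traces; 12 have nonzero weight after conditioning:
  (X=2, Y=1, Z=0, U=0, W=2) weight 1/49
  (X=2, Y=1, Z=0, U=1, W=1) weight 1/98
  (X=2, Y=1, Z=1, U=0, W=2) weight 1/196
  (X=2, Y=1, Z=1, U=1, W=1) weight 1/392
  (X=2, Y=1, Z=2, U=0, W=2) weight 1/98
  (X=2, Y=1, Z=2, U=1, W=1) weight 1/196
  (X=3, Y=1, Z=0, U=0, W=2) weight 4/189
  (X=3, Y=1, Z=0, U=1, W=1) weight 4/567
  … 4 more
Group by U:
  weight(U=0) = 55/756
  weight(U=1) = 137/4536
Total weight = 55/756 + 137/4536 = 467/4536
P(U=0 | obs) = 55/756 / 467/4536 = 330/467
P(U=1 | obs) = 137/4536 / 467/4536 = 137/467

P(U = 1 | obs) = 137/467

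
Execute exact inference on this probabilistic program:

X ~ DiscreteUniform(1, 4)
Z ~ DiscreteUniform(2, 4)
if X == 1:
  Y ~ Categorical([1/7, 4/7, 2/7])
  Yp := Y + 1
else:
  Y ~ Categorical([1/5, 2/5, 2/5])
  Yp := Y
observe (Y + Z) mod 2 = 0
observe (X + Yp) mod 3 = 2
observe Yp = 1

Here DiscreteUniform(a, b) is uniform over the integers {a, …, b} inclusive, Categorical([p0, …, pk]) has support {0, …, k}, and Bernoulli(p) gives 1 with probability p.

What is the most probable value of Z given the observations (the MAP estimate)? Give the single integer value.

argmax_v P(Z = v | obs) = 3

Enumerate traces; 3 have nonzero weight after conditioning:
  (X=1, Z=2, Y=0) weight 1/84
  (X=1, Z=4, Y=0) weight 1/84
  (X=4, Z=3, Y=1) weight 1/30
Group by Z:
  weight(Z=2) = 1/84
  weight(Z=3) = 1/30
  weight(Z=4) = 1/84
Total weight = 1/84 + 1/30 + 1/84 = 2/35
P(Z=2 | obs) = 1/84 / 2/35 = 5/24
P(Z=3 | obs) = 1/30 / 2/35 = 7/12
P(Z=4 | obs) = 1/84 / 2/35 = 5/24
argmax = 3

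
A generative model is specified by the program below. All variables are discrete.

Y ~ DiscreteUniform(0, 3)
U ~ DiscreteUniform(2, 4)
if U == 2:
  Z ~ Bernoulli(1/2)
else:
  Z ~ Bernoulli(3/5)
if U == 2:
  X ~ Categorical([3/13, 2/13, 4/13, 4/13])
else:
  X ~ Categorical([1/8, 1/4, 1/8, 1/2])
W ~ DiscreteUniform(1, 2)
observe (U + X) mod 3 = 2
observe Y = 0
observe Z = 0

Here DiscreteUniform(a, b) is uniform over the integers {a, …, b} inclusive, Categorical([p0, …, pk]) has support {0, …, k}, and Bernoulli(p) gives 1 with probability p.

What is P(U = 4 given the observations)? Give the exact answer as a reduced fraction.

Enumerate traces; 8 have nonzero weight after conditioning:
  (Y=0, U=2, Z=0, X=0, W=1) weight 1/208
  (Y=0, U=2, Z=0, X=0, W=2) weight 1/208
  (Y=0, U=2, Z=0, X=3, W=1) weight 1/156
  (Y=0, U=2, Z=0, X=3, W=2) weight 1/156
  (Y=0, U=3, Z=0, X=2, W=1) weight 1/480
  (Y=0, U=3, Z=0, X=2, W=2) weight 1/480
  (Y=0, U=4, Z=0, X=1, W=1) weight 1/240
  (Y=0, U=4, Z=0, X=1, W=2) weight 1/240
Group by U:
  weight(U=2) = 7/312
  weight(U=3) = 1/240
  weight(U=4) = 1/120
Total weight = 7/312 + 1/240 + 1/120 = 109/3120
P(U=2 | obs) = 7/312 / 109/3120 = 70/109
P(U=3 | obs) = 1/240 / 109/3120 = 13/109
P(U=4 | obs) = 1/120 / 109/3120 = 26/109

P(U = 4 | obs) = 26/109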